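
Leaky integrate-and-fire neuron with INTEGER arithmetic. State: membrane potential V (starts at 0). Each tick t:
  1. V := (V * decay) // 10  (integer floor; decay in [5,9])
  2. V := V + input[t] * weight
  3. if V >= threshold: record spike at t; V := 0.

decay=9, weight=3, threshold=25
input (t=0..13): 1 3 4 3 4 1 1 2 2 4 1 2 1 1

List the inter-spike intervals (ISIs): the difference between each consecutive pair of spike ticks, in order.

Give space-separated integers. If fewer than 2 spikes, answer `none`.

Answer: 6

Derivation:
t=0: input=1 -> V=3
t=1: input=3 -> V=11
t=2: input=4 -> V=21
t=3: input=3 -> V=0 FIRE
t=4: input=4 -> V=12
t=5: input=1 -> V=13
t=6: input=1 -> V=14
t=7: input=2 -> V=18
t=8: input=2 -> V=22
t=9: input=4 -> V=0 FIRE
t=10: input=1 -> V=3
t=11: input=2 -> V=8
t=12: input=1 -> V=10
t=13: input=1 -> V=12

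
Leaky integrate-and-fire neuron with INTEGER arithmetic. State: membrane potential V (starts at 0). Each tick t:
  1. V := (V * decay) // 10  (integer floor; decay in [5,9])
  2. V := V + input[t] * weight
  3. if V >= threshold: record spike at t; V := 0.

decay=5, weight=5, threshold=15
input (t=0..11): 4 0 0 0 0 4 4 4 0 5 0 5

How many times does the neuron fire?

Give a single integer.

Answer: 6

Derivation:
t=0: input=4 -> V=0 FIRE
t=1: input=0 -> V=0
t=2: input=0 -> V=0
t=3: input=0 -> V=0
t=4: input=0 -> V=0
t=5: input=4 -> V=0 FIRE
t=6: input=4 -> V=0 FIRE
t=7: input=4 -> V=0 FIRE
t=8: input=0 -> V=0
t=9: input=5 -> V=0 FIRE
t=10: input=0 -> V=0
t=11: input=5 -> V=0 FIRE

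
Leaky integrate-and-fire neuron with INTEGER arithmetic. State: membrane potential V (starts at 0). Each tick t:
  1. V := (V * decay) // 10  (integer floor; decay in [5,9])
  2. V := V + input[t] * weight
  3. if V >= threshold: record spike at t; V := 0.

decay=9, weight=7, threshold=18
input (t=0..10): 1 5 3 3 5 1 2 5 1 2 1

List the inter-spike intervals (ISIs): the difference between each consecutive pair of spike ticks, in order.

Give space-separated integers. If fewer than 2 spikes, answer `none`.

Answer: 1 1 1 2 1 2

Derivation:
t=0: input=1 -> V=7
t=1: input=5 -> V=0 FIRE
t=2: input=3 -> V=0 FIRE
t=3: input=3 -> V=0 FIRE
t=4: input=5 -> V=0 FIRE
t=5: input=1 -> V=7
t=6: input=2 -> V=0 FIRE
t=7: input=5 -> V=0 FIRE
t=8: input=1 -> V=7
t=9: input=2 -> V=0 FIRE
t=10: input=1 -> V=7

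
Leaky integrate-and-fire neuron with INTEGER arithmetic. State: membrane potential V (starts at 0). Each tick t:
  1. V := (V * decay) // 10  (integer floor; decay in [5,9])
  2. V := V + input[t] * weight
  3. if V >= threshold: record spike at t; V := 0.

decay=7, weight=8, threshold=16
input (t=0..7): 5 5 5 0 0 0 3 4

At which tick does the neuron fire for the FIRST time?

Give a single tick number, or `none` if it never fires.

t=0: input=5 -> V=0 FIRE
t=1: input=5 -> V=0 FIRE
t=2: input=5 -> V=0 FIRE
t=3: input=0 -> V=0
t=4: input=0 -> V=0
t=5: input=0 -> V=0
t=6: input=3 -> V=0 FIRE
t=7: input=4 -> V=0 FIRE

Answer: 0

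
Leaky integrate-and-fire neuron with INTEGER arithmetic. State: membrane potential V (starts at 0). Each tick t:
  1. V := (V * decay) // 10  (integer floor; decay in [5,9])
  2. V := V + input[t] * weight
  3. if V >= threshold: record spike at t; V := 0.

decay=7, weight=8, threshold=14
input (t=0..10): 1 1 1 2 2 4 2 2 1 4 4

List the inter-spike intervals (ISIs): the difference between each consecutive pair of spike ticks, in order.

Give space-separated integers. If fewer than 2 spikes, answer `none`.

Answer: 1 1 1 1 1 2 1

Derivation:
t=0: input=1 -> V=8
t=1: input=1 -> V=13
t=2: input=1 -> V=0 FIRE
t=3: input=2 -> V=0 FIRE
t=4: input=2 -> V=0 FIRE
t=5: input=4 -> V=0 FIRE
t=6: input=2 -> V=0 FIRE
t=7: input=2 -> V=0 FIRE
t=8: input=1 -> V=8
t=9: input=4 -> V=0 FIRE
t=10: input=4 -> V=0 FIRE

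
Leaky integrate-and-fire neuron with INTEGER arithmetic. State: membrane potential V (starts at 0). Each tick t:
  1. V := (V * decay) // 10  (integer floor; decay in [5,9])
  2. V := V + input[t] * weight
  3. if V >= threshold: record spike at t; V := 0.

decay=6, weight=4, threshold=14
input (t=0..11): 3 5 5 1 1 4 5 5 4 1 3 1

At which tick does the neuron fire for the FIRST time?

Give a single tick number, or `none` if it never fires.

Answer: 1

Derivation:
t=0: input=3 -> V=12
t=1: input=5 -> V=0 FIRE
t=2: input=5 -> V=0 FIRE
t=3: input=1 -> V=4
t=4: input=1 -> V=6
t=5: input=4 -> V=0 FIRE
t=6: input=5 -> V=0 FIRE
t=7: input=5 -> V=0 FIRE
t=8: input=4 -> V=0 FIRE
t=9: input=1 -> V=4
t=10: input=3 -> V=0 FIRE
t=11: input=1 -> V=4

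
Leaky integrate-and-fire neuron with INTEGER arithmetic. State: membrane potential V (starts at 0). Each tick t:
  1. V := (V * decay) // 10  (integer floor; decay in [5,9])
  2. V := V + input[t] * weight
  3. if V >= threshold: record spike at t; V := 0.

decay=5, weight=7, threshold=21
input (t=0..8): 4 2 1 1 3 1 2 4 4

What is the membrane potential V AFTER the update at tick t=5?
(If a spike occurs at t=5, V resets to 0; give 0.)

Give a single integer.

Answer: 7

Derivation:
t=0: input=4 -> V=0 FIRE
t=1: input=2 -> V=14
t=2: input=1 -> V=14
t=3: input=1 -> V=14
t=4: input=3 -> V=0 FIRE
t=5: input=1 -> V=7
t=6: input=2 -> V=17
t=7: input=4 -> V=0 FIRE
t=8: input=4 -> V=0 FIRE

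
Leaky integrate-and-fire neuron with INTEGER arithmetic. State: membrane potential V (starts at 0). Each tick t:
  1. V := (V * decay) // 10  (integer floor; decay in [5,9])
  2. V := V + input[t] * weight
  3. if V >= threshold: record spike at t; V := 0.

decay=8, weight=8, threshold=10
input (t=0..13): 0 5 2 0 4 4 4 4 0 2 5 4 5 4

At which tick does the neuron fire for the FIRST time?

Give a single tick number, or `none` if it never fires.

t=0: input=0 -> V=0
t=1: input=5 -> V=0 FIRE
t=2: input=2 -> V=0 FIRE
t=3: input=0 -> V=0
t=4: input=4 -> V=0 FIRE
t=5: input=4 -> V=0 FIRE
t=6: input=4 -> V=0 FIRE
t=7: input=4 -> V=0 FIRE
t=8: input=0 -> V=0
t=9: input=2 -> V=0 FIRE
t=10: input=5 -> V=0 FIRE
t=11: input=4 -> V=0 FIRE
t=12: input=5 -> V=0 FIRE
t=13: input=4 -> V=0 FIRE

Answer: 1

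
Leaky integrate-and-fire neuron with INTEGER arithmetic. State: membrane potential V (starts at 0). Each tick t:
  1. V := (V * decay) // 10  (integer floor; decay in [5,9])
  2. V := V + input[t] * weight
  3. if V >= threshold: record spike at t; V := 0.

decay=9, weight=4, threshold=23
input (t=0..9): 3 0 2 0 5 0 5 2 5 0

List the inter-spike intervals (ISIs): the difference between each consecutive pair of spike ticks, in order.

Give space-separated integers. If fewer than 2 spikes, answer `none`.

Answer: 3

Derivation:
t=0: input=3 -> V=12
t=1: input=0 -> V=10
t=2: input=2 -> V=17
t=3: input=0 -> V=15
t=4: input=5 -> V=0 FIRE
t=5: input=0 -> V=0
t=6: input=5 -> V=20
t=7: input=2 -> V=0 FIRE
t=8: input=5 -> V=20
t=9: input=0 -> V=18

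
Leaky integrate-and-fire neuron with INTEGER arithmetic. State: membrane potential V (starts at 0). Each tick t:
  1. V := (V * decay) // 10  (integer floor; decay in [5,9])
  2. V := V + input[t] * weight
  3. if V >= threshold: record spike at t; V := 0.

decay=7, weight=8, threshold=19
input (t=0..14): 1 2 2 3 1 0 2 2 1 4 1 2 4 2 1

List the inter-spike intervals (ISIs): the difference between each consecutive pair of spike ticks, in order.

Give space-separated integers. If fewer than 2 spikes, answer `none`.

Answer: 2 3 2 1 2 1 2

Derivation:
t=0: input=1 -> V=8
t=1: input=2 -> V=0 FIRE
t=2: input=2 -> V=16
t=3: input=3 -> V=0 FIRE
t=4: input=1 -> V=8
t=5: input=0 -> V=5
t=6: input=2 -> V=0 FIRE
t=7: input=2 -> V=16
t=8: input=1 -> V=0 FIRE
t=9: input=4 -> V=0 FIRE
t=10: input=1 -> V=8
t=11: input=2 -> V=0 FIRE
t=12: input=4 -> V=0 FIRE
t=13: input=2 -> V=16
t=14: input=1 -> V=0 FIRE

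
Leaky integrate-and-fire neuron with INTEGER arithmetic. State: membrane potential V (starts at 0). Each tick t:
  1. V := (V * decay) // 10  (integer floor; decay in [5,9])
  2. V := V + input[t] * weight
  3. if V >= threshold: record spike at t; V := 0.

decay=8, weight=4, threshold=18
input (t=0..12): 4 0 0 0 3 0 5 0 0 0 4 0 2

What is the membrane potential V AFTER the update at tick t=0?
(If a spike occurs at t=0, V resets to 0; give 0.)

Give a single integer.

Answer: 16

Derivation:
t=0: input=4 -> V=16
t=1: input=0 -> V=12
t=2: input=0 -> V=9
t=3: input=0 -> V=7
t=4: input=3 -> V=17
t=5: input=0 -> V=13
t=6: input=5 -> V=0 FIRE
t=7: input=0 -> V=0
t=8: input=0 -> V=0
t=9: input=0 -> V=0
t=10: input=4 -> V=16
t=11: input=0 -> V=12
t=12: input=2 -> V=17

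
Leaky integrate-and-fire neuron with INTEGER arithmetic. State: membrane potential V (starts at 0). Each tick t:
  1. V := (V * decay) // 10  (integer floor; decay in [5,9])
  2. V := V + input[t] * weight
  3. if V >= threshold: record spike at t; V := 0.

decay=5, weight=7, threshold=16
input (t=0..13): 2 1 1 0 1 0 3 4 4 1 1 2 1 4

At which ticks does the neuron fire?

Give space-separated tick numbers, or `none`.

t=0: input=2 -> V=14
t=1: input=1 -> V=14
t=2: input=1 -> V=14
t=3: input=0 -> V=7
t=4: input=1 -> V=10
t=5: input=0 -> V=5
t=6: input=3 -> V=0 FIRE
t=7: input=4 -> V=0 FIRE
t=8: input=4 -> V=0 FIRE
t=9: input=1 -> V=7
t=10: input=1 -> V=10
t=11: input=2 -> V=0 FIRE
t=12: input=1 -> V=7
t=13: input=4 -> V=0 FIRE

Answer: 6 7 8 11 13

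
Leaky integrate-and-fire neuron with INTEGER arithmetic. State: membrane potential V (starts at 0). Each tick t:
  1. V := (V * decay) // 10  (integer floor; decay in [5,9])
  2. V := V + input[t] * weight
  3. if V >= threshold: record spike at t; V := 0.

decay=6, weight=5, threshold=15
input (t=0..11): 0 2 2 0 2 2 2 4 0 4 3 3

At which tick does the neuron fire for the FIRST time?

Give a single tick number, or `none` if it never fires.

Answer: 2

Derivation:
t=0: input=0 -> V=0
t=1: input=2 -> V=10
t=2: input=2 -> V=0 FIRE
t=3: input=0 -> V=0
t=4: input=2 -> V=10
t=5: input=2 -> V=0 FIRE
t=6: input=2 -> V=10
t=7: input=4 -> V=0 FIRE
t=8: input=0 -> V=0
t=9: input=4 -> V=0 FIRE
t=10: input=3 -> V=0 FIRE
t=11: input=3 -> V=0 FIRE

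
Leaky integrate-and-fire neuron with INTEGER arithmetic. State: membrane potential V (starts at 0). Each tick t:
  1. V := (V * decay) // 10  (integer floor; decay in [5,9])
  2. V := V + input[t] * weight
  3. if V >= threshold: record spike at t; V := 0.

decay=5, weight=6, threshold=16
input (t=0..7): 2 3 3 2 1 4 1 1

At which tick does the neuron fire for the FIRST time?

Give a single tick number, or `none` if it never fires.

t=0: input=2 -> V=12
t=1: input=3 -> V=0 FIRE
t=2: input=3 -> V=0 FIRE
t=3: input=2 -> V=12
t=4: input=1 -> V=12
t=5: input=4 -> V=0 FIRE
t=6: input=1 -> V=6
t=7: input=1 -> V=9

Answer: 1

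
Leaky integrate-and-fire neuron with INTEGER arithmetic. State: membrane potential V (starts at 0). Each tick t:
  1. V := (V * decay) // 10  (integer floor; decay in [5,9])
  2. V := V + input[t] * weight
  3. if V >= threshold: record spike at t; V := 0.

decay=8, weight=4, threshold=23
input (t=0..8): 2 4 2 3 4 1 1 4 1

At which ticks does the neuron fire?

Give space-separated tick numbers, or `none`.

Answer: 2 4

Derivation:
t=0: input=2 -> V=8
t=1: input=4 -> V=22
t=2: input=2 -> V=0 FIRE
t=3: input=3 -> V=12
t=4: input=4 -> V=0 FIRE
t=5: input=1 -> V=4
t=6: input=1 -> V=7
t=7: input=4 -> V=21
t=8: input=1 -> V=20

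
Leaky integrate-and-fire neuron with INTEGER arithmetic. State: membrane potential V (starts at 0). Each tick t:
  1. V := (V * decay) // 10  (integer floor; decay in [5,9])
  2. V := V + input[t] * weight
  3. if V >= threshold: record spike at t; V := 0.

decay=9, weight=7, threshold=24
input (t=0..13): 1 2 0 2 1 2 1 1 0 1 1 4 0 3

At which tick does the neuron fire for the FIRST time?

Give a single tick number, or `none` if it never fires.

Answer: 3

Derivation:
t=0: input=1 -> V=7
t=1: input=2 -> V=20
t=2: input=0 -> V=18
t=3: input=2 -> V=0 FIRE
t=4: input=1 -> V=7
t=5: input=2 -> V=20
t=6: input=1 -> V=0 FIRE
t=7: input=1 -> V=7
t=8: input=0 -> V=6
t=9: input=1 -> V=12
t=10: input=1 -> V=17
t=11: input=4 -> V=0 FIRE
t=12: input=0 -> V=0
t=13: input=3 -> V=21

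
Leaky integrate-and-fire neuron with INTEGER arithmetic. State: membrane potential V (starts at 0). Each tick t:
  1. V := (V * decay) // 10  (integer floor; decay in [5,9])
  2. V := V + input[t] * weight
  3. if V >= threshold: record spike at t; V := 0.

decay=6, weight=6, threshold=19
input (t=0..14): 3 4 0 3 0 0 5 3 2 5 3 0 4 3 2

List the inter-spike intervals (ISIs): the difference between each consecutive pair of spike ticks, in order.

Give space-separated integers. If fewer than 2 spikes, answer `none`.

t=0: input=3 -> V=18
t=1: input=4 -> V=0 FIRE
t=2: input=0 -> V=0
t=3: input=3 -> V=18
t=4: input=0 -> V=10
t=5: input=0 -> V=6
t=6: input=5 -> V=0 FIRE
t=7: input=3 -> V=18
t=8: input=2 -> V=0 FIRE
t=9: input=5 -> V=0 FIRE
t=10: input=3 -> V=18
t=11: input=0 -> V=10
t=12: input=4 -> V=0 FIRE
t=13: input=3 -> V=18
t=14: input=2 -> V=0 FIRE

Answer: 5 2 1 3 2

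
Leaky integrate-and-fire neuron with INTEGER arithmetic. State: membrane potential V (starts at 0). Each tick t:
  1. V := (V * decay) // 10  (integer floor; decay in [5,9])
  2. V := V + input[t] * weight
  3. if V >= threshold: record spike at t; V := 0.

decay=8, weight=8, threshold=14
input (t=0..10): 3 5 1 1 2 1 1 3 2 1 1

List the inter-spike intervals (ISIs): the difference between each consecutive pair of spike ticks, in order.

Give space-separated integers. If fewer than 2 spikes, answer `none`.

Answer: 1 2 1 2 1 1 2

Derivation:
t=0: input=3 -> V=0 FIRE
t=1: input=5 -> V=0 FIRE
t=2: input=1 -> V=8
t=3: input=1 -> V=0 FIRE
t=4: input=2 -> V=0 FIRE
t=5: input=1 -> V=8
t=6: input=1 -> V=0 FIRE
t=7: input=3 -> V=0 FIRE
t=8: input=2 -> V=0 FIRE
t=9: input=1 -> V=8
t=10: input=1 -> V=0 FIRE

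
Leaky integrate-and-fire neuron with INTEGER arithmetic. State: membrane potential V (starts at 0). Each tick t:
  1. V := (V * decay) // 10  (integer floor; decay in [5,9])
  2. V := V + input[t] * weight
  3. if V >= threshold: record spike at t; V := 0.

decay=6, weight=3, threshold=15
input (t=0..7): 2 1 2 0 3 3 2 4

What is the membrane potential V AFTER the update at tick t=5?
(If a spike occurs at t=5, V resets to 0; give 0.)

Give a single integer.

Answer: 0

Derivation:
t=0: input=2 -> V=6
t=1: input=1 -> V=6
t=2: input=2 -> V=9
t=3: input=0 -> V=5
t=4: input=3 -> V=12
t=5: input=3 -> V=0 FIRE
t=6: input=2 -> V=6
t=7: input=4 -> V=0 FIRE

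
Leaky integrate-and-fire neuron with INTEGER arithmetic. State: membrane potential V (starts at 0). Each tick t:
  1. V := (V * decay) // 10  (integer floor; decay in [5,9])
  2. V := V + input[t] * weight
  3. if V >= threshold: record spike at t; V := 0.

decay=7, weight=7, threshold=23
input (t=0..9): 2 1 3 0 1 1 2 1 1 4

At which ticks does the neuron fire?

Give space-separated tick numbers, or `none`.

Answer: 2 9

Derivation:
t=0: input=2 -> V=14
t=1: input=1 -> V=16
t=2: input=3 -> V=0 FIRE
t=3: input=0 -> V=0
t=4: input=1 -> V=7
t=5: input=1 -> V=11
t=6: input=2 -> V=21
t=7: input=1 -> V=21
t=8: input=1 -> V=21
t=9: input=4 -> V=0 FIRE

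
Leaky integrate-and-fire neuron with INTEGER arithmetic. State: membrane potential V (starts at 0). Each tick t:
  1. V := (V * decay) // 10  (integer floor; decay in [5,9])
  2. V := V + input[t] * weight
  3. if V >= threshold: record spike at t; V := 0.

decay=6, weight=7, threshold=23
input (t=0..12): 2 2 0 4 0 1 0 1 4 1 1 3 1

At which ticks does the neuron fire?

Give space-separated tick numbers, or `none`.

t=0: input=2 -> V=14
t=1: input=2 -> V=22
t=2: input=0 -> V=13
t=3: input=4 -> V=0 FIRE
t=4: input=0 -> V=0
t=5: input=1 -> V=7
t=6: input=0 -> V=4
t=7: input=1 -> V=9
t=8: input=4 -> V=0 FIRE
t=9: input=1 -> V=7
t=10: input=1 -> V=11
t=11: input=3 -> V=0 FIRE
t=12: input=1 -> V=7

Answer: 3 8 11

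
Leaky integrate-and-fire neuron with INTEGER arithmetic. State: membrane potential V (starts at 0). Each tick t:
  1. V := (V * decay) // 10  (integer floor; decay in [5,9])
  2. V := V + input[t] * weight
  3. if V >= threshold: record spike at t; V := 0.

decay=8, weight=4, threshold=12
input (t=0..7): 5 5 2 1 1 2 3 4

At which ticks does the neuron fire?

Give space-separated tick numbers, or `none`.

Answer: 0 1 4 6 7

Derivation:
t=0: input=5 -> V=0 FIRE
t=1: input=5 -> V=0 FIRE
t=2: input=2 -> V=8
t=3: input=1 -> V=10
t=4: input=1 -> V=0 FIRE
t=5: input=2 -> V=8
t=6: input=3 -> V=0 FIRE
t=7: input=4 -> V=0 FIRE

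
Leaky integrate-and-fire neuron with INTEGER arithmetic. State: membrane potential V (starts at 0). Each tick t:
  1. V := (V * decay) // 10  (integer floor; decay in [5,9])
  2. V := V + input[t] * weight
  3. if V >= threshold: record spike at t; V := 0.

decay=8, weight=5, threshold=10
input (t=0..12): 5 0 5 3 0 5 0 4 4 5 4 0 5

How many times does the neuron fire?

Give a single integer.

Answer: 9

Derivation:
t=0: input=5 -> V=0 FIRE
t=1: input=0 -> V=0
t=2: input=5 -> V=0 FIRE
t=3: input=3 -> V=0 FIRE
t=4: input=0 -> V=0
t=5: input=5 -> V=0 FIRE
t=6: input=0 -> V=0
t=7: input=4 -> V=0 FIRE
t=8: input=4 -> V=0 FIRE
t=9: input=5 -> V=0 FIRE
t=10: input=4 -> V=0 FIRE
t=11: input=0 -> V=0
t=12: input=5 -> V=0 FIRE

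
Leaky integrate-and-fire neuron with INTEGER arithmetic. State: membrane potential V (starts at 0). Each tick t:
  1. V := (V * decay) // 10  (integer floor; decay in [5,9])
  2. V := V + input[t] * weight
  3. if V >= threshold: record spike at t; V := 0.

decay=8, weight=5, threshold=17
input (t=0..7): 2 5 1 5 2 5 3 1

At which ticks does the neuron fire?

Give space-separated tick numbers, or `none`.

Answer: 1 3 5 7

Derivation:
t=0: input=2 -> V=10
t=1: input=5 -> V=0 FIRE
t=2: input=1 -> V=5
t=3: input=5 -> V=0 FIRE
t=4: input=2 -> V=10
t=5: input=5 -> V=0 FIRE
t=6: input=3 -> V=15
t=7: input=1 -> V=0 FIRE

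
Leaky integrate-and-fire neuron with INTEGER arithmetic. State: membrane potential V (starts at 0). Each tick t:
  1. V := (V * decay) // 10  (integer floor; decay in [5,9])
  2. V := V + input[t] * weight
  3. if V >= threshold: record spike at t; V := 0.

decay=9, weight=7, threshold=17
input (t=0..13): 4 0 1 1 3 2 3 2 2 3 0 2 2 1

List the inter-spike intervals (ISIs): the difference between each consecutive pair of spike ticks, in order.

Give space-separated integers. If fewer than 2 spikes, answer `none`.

Answer: 4 2 2 1 3

Derivation:
t=0: input=4 -> V=0 FIRE
t=1: input=0 -> V=0
t=2: input=1 -> V=7
t=3: input=1 -> V=13
t=4: input=3 -> V=0 FIRE
t=5: input=2 -> V=14
t=6: input=3 -> V=0 FIRE
t=7: input=2 -> V=14
t=8: input=2 -> V=0 FIRE
t=9: input=3 -> V=0 FIRE
t=10: input=0 -> V=0
t=11: input=2 -> V=14
t=12: input=2 -> V=0 FIRE
t=13: input=1 -> V=7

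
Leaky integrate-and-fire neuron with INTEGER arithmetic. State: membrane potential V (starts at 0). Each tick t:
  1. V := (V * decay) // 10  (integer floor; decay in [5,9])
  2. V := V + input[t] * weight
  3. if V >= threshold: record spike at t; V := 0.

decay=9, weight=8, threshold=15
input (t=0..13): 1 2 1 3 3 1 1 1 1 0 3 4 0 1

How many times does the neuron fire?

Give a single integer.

Answer: 7

Derivation:
t=0: input=1 -> V=8
t=1: input=2 -> V=0 FIRE
t=2: input=1 -> V=8
t=3: input=3 -> V=0 FIRE
t=4: input=3 -> V=0 FIRE
t=5: input=1 -> V=8
t=6: input=1 -> V=0 FIRE
t=7: input=1 -> V=8
t=8: input=1 -> V=0 FIRE
t=9: input=0 -> V=0
t=10: input=3 -> V=0 FIRE
t=11: input=4 -> V=0 FIRE
t=12: input=0 -> V=0
t=13: input=1 -> V=8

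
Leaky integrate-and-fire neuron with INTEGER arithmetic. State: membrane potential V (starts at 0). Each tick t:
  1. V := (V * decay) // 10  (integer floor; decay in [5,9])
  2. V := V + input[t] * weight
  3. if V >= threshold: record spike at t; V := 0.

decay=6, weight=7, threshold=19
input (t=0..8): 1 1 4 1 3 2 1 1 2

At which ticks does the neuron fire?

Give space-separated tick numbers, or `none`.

Answer: 2 4 8

Derivation:
t=0: input=1 -> V=7
t=1: input=1 -> V=11
t=2: input=4 -> V=0 FIRE
t=3: input=1 -> V=7
t=4: input=3 -> V=0 FIRE
t=5: input=2 -> V=14
t=6: input=1 -> V=15
t=7: input=1 -> V=16
t=8: input=2 -> V=0 FIRE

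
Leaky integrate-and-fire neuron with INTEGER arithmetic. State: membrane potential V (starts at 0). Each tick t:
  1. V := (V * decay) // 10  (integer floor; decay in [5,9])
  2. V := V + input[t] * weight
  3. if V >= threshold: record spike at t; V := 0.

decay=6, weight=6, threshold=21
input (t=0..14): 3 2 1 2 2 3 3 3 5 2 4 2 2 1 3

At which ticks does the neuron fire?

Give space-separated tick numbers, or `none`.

t=0: input=3 -> V=18
t=1: input=2 -> V=0 FIRE
t=2: input=1 -> V=6
t=3: input=2 -> V=15
t=4: input=2 -> V=0 FIRE
t=5: input=3 -> V=18
t=6: input=3 -> V=0 FIRE
t=7: input=3 -> V=18
t=8: input=5 -> V=0 FIRE
t=9: input=2 -> V=12
t=10: input=4 -> V=0 FIRE
t=11: input=2 -> V=12
t=12: input=2 -> V=19
t=13: input=1 -> V=17
t=14: input=3 -> V=0 FIRE

Answer: 1 4 6 8 10 14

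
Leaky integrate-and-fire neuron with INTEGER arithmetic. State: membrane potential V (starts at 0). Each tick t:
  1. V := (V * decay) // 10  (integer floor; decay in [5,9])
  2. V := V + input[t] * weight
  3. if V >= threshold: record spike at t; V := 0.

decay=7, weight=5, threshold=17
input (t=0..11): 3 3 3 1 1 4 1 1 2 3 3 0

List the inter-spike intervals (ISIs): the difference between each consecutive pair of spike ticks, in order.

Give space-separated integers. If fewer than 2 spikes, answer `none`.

t=0: input=3 -> V=15
t=1: input=3 -> V=0 FIRE
t=2: input=3 -> V=15
t=3: input=1 -> V=15
t=4: input=1 -> V=15
t=5: input=4 -> V=0 FIRE
t=6: input=1 -> V=5
t=7: input=1 -> V=8
t=8: input=2 -> V=15
t=9: input=3 -> V=0 FIRE
t=10: input=3 -> V=15
t=11: input=0 -> V=10

Answer: 4 4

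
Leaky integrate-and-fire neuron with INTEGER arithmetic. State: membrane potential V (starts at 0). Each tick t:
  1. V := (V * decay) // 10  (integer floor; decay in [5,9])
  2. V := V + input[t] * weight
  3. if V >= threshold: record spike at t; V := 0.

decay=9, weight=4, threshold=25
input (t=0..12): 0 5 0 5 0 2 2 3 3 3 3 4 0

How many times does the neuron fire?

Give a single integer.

Answer: 3

Derivation:
t=0: input=0 -> V=0
t=1: input=5 -> V=20
t=2: input=0 -> V=18
t=3: input=5 -> V=0 FIRE
t=4: input=0 -> V=0
t=5: input=2 -> V=8
t=6: input=2 -> V=15
t=7: input=3 -> V=0 FIRE
t=8: input=3 -> V=12
t=9: input=3 -> V=22
t=10: input=3 -> V=0 FIRE
t=11: input=4 -> V=16
t=12: input=0 -> V=14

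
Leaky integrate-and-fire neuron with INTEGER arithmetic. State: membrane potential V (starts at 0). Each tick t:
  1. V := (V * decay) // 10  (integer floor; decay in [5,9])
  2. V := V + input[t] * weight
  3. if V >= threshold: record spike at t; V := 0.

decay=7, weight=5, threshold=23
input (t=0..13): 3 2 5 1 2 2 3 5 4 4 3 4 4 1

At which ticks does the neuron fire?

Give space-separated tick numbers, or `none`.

Answer: 2 6 7 9 11

Derivation:
t=0: input=3 -> V=15
t=1: input=2 -> V=20
t=2: input=5 -> V=0 FIRE
t=3: input=1 -> V=5
t=4: input=2 -> V=13
t=5: input=2 -> V=19
t=6: input=3 -> V=0 FIRE
t=7: input=5 -> V=0 FIRE
t=8: input=4 -> V=20
t=9: input=4 -> V=0 FIRE
t=10: input=3 -> V=15
t=11: input=4 -> V=0 FIRE
t=12: input=4 -> V=20
t=13: input=1 -> V=19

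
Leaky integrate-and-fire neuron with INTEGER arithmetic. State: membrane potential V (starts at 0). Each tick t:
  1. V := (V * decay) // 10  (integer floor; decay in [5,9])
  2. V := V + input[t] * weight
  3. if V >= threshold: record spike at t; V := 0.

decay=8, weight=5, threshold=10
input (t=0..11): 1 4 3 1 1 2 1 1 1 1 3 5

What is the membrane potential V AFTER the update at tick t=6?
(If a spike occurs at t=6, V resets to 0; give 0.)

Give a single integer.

Answer: 5

Derivation:
t=0: input=1 -> V=5
t=1: input=4 -> V=0 FIRE
t=2: input=3 -> V=0 FIRE
t=3: input=1 -> V=5
t=4: input=1 -> V=9
t=5: input=2 -> V=0 FIRE
t=6: input=1 -> V=5
t=7: input=1 -> V=9
t=8: input=1 -> V=0 FIRE
t=9: input=1 -> V=5
t=10: input=3 -> V=0 FIRE
t=11: input=5 -> V=0 FIRE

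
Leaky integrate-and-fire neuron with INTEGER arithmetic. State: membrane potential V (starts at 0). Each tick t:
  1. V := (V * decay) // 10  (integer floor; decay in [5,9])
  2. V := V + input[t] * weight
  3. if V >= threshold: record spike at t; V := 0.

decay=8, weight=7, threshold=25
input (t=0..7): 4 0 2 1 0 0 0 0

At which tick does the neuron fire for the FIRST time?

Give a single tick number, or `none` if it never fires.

Answer: 0

Derivation:
t=0: input=4 -> V=0 FIRE
t=1: input=0 -> V=0
t=2: input=2 -> V=14
t=3: input=1 -> V=18
t=4: input=0 -> V=14
t=5: input=0 -> V=11
t=6: input=0 -> V=8
t=7: input=0 -> V=6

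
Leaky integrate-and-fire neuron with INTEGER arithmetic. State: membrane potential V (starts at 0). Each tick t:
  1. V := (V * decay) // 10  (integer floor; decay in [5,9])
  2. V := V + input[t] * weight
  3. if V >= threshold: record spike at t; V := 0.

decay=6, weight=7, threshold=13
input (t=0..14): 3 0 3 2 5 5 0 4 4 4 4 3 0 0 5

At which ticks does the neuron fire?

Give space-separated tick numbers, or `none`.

t=0: input=3 -> V=0 FIRE
t=1: input=0 -> V=0
t=2: input=3 -> V=0 FIRE
t=3: input=2 -> V=0 FIRE
t=4: input=5 -> V=0 FIRE
t=5: input=5 -> V=0 FIRE
t=6: input=0 -> V=0
t=7: input=4 -> V=0 FIRE
t=8: input=4 -> V=0 FIRE
t=9: input=4 -> V=0 FIRE
t=10: input=4 -> V=0 FIRE
t=11: input=3 -> V=0 FIRE
t=12: input=0 -> V=0
t=13: input=0 -> V=0
t=14: input=5 -> V=0 FIRE

Answer: 0 2 3 4 5 7 8 9 10 11 14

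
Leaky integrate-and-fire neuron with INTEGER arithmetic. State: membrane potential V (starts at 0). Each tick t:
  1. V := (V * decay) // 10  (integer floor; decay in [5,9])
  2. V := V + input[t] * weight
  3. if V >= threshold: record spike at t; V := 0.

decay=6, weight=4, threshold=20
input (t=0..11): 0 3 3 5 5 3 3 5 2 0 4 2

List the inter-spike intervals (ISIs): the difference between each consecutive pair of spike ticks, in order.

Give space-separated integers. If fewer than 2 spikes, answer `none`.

Answer: 1 3

Derivation:
t=0: input=0 -> V=0
t=1: input=3 -> V=12
t=2: input=3 -> V=19
t=3: input=5 -> V=0 FIRE
t=4: input=5 -> V=0 FIRE
t=5: input=3 -> V=12
t=6: input=3 -> V=19
t=7: input=5 -> V=0 FIRE
t=8: input=2 -> V=8
t=9: input=0 -> V=4
t=10: input=4 -> V=18
t=11: input=2 -> V=18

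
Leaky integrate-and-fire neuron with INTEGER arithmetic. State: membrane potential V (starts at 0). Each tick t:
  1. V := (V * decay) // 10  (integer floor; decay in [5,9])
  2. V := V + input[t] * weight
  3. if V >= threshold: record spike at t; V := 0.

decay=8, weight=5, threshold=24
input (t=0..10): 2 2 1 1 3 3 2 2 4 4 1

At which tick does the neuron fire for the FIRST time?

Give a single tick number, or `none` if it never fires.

t=0: input=2 -> V=10
t=1: input=2 -> V=18
t=2: input=1 -> V=19
t=3: input=1 -> V=20
t=4: input=3 -> V=0 FIRE
t=5: input=3 -> V=15
t=6: input=2 -> V=22
t=7: input=2 -> V=0 FIRE
t=8: input=4 -> V=20
t=9: input=4 -> V=0 FIRE
t=10: input=1 -> V=5

Answer: 4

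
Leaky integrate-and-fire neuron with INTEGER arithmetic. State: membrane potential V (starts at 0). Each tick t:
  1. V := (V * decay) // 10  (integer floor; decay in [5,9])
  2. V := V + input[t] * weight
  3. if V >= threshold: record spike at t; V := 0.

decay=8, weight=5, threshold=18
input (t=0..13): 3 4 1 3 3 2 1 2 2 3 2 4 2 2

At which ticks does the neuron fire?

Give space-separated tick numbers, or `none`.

Answer: 1 3 5 8 10 11 13

Derivation:
t=0: input=3 -> V=15
t=1: input=4 -> V=0 FIRE
t=2: input=1 -> V=5
t=3: input=3 -> V=0 FIRE
t=4: input=3 -> V=15
t=5: input=2 -> V=0 FIRE
t=6: input=1 -> V=5
t=7: input=2 -> V=14
t=8: input=2 -> V=0 FIRE
t=9: input=3 -> V=15
t=10: input=2 -> V=0 FIRE
t=11: input=4 -> V=0 FIRE
t=12: input=2 -> V=10
t=13: input=2 -> V=0 FIRE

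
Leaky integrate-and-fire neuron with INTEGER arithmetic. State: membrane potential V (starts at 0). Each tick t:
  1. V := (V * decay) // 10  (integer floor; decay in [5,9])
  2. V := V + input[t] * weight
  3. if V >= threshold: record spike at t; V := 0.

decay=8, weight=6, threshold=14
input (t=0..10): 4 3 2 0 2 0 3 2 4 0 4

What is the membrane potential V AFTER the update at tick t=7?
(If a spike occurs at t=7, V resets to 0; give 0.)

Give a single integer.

Answer: 12

Derivation:
t=0: input=4 -> V=0 FIRE
t=1: input=3 -> V=0 FIRE
t=2: input=2 -> V=12
t=3: input=0 -> V=9
t=4: input=2 -> V=0 FIRE
t=5: input=0 -> V=0
t=6: input=3 -> V=0 FIRE
t=7: input=2 -> V=12
t=8: input=4 -> V=0 FIRE
t=9: input=0 -> V=0
t=10: input=4 -> V=0 FIRE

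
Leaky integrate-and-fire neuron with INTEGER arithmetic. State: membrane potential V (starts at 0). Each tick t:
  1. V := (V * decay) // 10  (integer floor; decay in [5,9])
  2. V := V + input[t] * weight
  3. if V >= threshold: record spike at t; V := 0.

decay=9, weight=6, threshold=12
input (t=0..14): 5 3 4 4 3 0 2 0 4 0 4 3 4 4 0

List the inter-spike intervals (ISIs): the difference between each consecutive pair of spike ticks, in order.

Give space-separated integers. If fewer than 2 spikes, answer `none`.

t=0: input=5 -> V=0 FIRE
t=1: input=3 -> V=0 FIRE
t=2: input=4 -> V=0 FIRE
t=3: input=4 -> V=0 FIRE
t=4: input=3 -> V=0 FIRE
t=5: input=0 -> V=0
t=6: input=2 -> V=0 FIRE
t=7: input=0 -> V=0
t=8: input=4 -> V=0 FIRE
t=9: input=0 -> V=0
t=10: input=4 -> V=0 FIRE
t=11: input=3 -> V=0 FIRE
t=12: input=4 -> V=0 FIRE
t=13: input=4 -> V=0 FIRE
t=14: input=0 -> V=0

Answer: 1 1 1 1 2 2 2 1 1 1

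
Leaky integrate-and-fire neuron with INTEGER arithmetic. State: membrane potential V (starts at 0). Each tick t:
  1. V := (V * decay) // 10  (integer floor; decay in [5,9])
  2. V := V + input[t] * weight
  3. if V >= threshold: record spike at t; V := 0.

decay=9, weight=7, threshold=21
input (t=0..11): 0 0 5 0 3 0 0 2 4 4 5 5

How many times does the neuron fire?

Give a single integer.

t=0: input=0 -> V=0
t=1: input=0 -> V=0
t=2: input=5 -> V=0 FIRE
t=3: input=0 -> V=0
t=4: input=3 -> V=0 FIRE
t=5: input=0 -> V=0
t=6: input=0 -> V=0
t=7: input=2 -> V=14
t=8: input=4 -> V=0 FIRE
t=9: input=4 -> V=0 FIRE
t=10: input=5 -> V=0 FIRE
t=11: input=5 -> V=0 FIRE

Answer: 6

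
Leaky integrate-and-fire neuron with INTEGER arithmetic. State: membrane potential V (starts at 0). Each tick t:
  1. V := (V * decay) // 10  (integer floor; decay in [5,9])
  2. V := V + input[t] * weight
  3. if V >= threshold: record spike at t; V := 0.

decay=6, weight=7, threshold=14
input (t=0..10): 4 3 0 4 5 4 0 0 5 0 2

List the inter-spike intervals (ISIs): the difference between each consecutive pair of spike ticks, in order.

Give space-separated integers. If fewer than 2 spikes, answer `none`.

Answer: 1 2 1 1 3 2

Derivation:
t=0: input=4 -> V=0 FIRE
t=1: input=3 -> V=0 FIRE
t=2: input=0 -> V=0
t=3: input=4 -> V=0 FIRE
t=4: input=5 -> V=0 FIRE
t=5: input=4 -> V=0 FIRE
t=6: input=0 -> V=0
t=7: input=0 -> V=0
t=8: input=5 -> V=0 FIRE
t=9: input=0 -> V=0
t=10: input=2 -> V=0 FIRE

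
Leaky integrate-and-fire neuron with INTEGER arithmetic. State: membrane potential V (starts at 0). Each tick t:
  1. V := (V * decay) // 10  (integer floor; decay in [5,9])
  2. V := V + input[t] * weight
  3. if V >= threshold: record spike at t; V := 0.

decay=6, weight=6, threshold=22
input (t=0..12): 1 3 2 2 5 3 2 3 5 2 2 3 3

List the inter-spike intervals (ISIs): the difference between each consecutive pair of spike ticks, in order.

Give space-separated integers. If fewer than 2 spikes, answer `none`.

Answer: 2 2 2 3

Derivation:
t=0: input=1 -> V=6
t=1: input=3 -> V=21
t=2: input=2 -> V=0 FIRE
t=3: input=2 -> V=12
t=4: input=5 -> V=0 FIRE
t=5: input=3 -> V=18
t=6: input=2 -> V=0 FIRE
t=7: input=3 -> V=18
t=8: input=5 -> V=0 FIRE
t=9: input=2 -> V=12
t=10: input=2 -> V=19
t=11: input=3 -> V=0 FIRE
t=12: input=3 -> V=18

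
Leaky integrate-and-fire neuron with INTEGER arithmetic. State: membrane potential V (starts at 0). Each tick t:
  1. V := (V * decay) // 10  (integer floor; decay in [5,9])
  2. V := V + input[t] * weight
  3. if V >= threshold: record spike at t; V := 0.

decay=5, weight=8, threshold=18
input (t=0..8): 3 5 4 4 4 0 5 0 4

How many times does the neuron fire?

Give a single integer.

t=0: input=3 -> V=0 FIRE
t=1: input=5 -> V=0 FIRE
t=2: input=4 -> V=0 FIRE
t=3: input=4 -> V=0 FIRE
t=4: input=4 -> V=0 FIRE
t=5: input=0 -> V=0
t=6: input=5 -> V=0 FIRE
t=7: input=0 -> V=0
t=8: input=4 -> V=0 FIRE

Answer: 7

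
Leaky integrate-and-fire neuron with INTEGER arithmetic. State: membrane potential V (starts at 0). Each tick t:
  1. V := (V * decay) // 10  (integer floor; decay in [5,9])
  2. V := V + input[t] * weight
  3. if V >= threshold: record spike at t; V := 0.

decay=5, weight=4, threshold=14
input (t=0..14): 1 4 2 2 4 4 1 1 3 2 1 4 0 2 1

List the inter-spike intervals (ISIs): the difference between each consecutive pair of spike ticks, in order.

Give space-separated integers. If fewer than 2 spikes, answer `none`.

t=0: input=1 -> V=4
t=1: input=4 -> V=0 FIRE
t=2: input=2 -> V=8
t=3: input=2 -> V=12
t=4: input=4 -> V=0 FIRE
t=5: input=4 -> V=0 FIRE
t=6: input=1 -> V=4
t=7: input=1 -> V=6
t=8: input=3 -> V=0 FIRE
t=9: input=2 -> V=8
t=10: input=1 -> V=8
t=11: input=4 -> V=0 FIRE
t=12: input=0 -> V=0
t=13: input=2 -> V=8
t=14: input=1 -> V=8

Answer: 3 1 3 3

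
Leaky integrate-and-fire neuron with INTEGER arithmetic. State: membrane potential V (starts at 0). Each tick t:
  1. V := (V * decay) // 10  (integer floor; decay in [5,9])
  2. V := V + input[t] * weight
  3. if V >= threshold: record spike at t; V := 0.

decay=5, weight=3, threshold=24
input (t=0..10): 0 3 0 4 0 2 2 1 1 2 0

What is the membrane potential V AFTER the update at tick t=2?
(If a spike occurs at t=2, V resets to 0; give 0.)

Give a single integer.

Answer: 4

Derivation:
t=0: input=0 -> V=0
t=1: input=3 -> V=9
t=2: input=0 -> V=4
t=3: input=4 -> V=14
t=4: input=0 -> V=7
t=5: input=2 -> V=9
t=6: input=2 -> V=10
t=7: input=1 -> V=8
t=8: input=1 -> V=7
t=9: input=2 -> V=9
t=10: input=0 -> V=4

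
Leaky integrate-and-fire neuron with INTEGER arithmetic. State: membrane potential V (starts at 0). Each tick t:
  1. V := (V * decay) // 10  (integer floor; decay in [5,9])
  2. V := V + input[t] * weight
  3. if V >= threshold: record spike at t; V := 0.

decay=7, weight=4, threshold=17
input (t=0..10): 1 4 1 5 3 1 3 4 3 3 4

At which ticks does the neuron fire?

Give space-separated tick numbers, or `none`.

t=0: input=1 -> V=4
t=1: input=4 -> V=0 FIRE
t=2: input=1 -> V=4
t=3: input=5 -> V=0 FIRE
t=4: input=3 -> V=12
t=5: input=1 -> V=12
t=6: input=3 -> V=0 FIRE
t=7: input=4 -> V=16
t=8: input=3 -> V=0 FIRE
t=9: input=3 -> V=12
t=10: input=4 -> V=0 FIRE

Answer: 1 3 6 8 10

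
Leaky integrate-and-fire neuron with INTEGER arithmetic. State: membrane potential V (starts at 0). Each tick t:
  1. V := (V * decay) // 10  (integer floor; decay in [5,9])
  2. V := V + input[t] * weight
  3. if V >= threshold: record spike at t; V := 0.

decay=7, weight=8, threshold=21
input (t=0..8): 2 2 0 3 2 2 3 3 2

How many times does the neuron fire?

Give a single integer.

t=0: input=2 -> V=16
t=1: input=2 -> V=0 FIRE
t=2: input=0 -> V=0
t=3: input=3 -> V=0 FIRE
t=4: input=2 -> V=16
t=5: input=2 -> V=0 FIRE
t=6: input=3 -> V=0 FIRE
t=7: input=3 -> V=0 FIRE
t=8: input=2 -> V=16

Answer: 5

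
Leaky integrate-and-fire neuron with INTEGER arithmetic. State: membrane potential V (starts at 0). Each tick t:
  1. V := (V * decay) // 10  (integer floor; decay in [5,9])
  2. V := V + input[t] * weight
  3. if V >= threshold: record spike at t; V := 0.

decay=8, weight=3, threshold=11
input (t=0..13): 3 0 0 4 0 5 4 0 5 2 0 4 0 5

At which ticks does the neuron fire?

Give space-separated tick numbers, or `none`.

Answer: 3 5 6 8 11 13

Derivation:
t=0: input=3 -> V=9
t=1: input=0 -> V=7
t=2: input=0 -> V=5
t=3: input=4 -> V=0 FIRE
t=4: input=0 -> V=0
t=5: input=5 -> V=0 FIRE
t=6: input=4 -> V=0 FIRE
t=7: input=0 -> V=0
t=8: input=5 -> V=0 FIRE
t=9: input=2 -> V=6
t=10: input=0 -> V=4
t=11: input=4 -> V=0 FIRE
t=12: input=0 -> V=0
t=13: input=5 -> V=0 FIRE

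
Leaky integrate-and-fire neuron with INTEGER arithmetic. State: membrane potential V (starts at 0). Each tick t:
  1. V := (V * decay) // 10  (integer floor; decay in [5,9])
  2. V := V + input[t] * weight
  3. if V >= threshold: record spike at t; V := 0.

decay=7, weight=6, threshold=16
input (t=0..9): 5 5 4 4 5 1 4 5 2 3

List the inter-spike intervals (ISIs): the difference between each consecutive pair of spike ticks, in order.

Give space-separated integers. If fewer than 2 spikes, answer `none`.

Answer: 1 1 1 1 2 1 2

Derivation:
t=0: input=5 -> V=0 FIRE
t=1: input=5 -> V=0 FIRE
t=2: input=4 -> V=0 FIRE
t=3: input=4 -> V=0 FIRE
t=4: input=5 -> V=0 FIRE
t=5: input=1 -> V=6
t=6: input=4 -> V=0 FIRE
t=7: input=5 -> V=0 FIRE
t=8: input=2 -> V=12
t=9: input=3 -> V=0 FIRE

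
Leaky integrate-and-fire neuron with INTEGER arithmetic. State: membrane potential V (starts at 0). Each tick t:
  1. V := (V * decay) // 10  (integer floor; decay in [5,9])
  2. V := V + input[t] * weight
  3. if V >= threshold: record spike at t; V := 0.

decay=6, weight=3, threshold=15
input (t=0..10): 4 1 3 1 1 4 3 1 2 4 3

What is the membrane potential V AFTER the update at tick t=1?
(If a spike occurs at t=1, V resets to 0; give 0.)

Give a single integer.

Answer: 10

Derivation:
t=0: input=4 -> V=12
t=1: input=1 -> V=10
t=2: input=3 -> V=0 FIRE
t=3: input=1 -> V=3
t=4: input=1 -> V=4
t=5: input=4 -> V=14
t=6: input=3 -> V=0 FIRE
t=7: input=1 -> V=3
t=8: input=2 -> V=7
t=9: input=4 -> V=0 FIRE
t=10: input=3 -> V=9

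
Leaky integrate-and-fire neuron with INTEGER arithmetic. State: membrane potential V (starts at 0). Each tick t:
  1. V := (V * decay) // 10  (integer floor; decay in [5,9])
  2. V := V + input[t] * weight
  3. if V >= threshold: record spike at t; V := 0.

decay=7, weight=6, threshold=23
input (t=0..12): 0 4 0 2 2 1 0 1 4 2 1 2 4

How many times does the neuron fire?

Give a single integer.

t=0: input=0 -> V=0
t=1: input=4 -> V=0 FIRE
t=2: input=0 -> V=0
t=3: input=2 -> V=12
t=4: input=2 -> V=20
t=5: input=1 -> V=20
t=6: input=0 -> V=14
t=7: input=1 -> V=15
t=8: input=4 -> V=0 FIRE
t=9: input=2 -> V=12
t=10: input=1 -> V=14
t=11: input=2 -> V=21
t=12: input=4 -> V=0 FIRE

Answer: 3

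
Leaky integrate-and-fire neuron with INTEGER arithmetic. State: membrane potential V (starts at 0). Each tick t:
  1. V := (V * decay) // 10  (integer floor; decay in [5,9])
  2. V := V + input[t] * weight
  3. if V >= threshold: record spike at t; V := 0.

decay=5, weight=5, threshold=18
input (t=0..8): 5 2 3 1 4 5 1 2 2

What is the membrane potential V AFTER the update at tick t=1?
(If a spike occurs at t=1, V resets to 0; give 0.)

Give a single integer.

t=0: input=5 -> V=0 FIRE
t=1: input=2 -> V=10
t=2: input=3 -> V=0 FIRE
t=3: input=1 -> V=5
t=4: input=4 -> V=0 FIRE
t=5: input=5 -> V=0 FIRE
t=6: input=1 -> V=5
t=7: input=2 -> V=12
t=8: input=2 -> V=16

Answer: 10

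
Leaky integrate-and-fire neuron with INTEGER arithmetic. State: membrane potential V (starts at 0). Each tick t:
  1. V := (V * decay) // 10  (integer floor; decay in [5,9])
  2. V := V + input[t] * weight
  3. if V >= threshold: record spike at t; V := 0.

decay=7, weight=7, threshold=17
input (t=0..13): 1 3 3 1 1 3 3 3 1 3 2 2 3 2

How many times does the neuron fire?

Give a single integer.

t=0: input=1 -> V=7
t=1: input=3 -> V=0 FIRE
t=2: input=3 -> V=0 FIRE
t=3: input=1 -> V=7
t=4: input=1 -> V=11
t=5: input=3 -> V=0 FIRE
t=6: input=3 -> V=0 FIRE
t=7: input=3 -> V=0 FIRE
t=8: input=1 -> V=7
t=9: input=3 -> V=0 FIRE
t=10: input=2 -> V=14
t=11: input=2 -> V=0 FIRE
t=12: input=3 -> V=0 FIRE
t=13: input=2 -> V=14

Answer: 8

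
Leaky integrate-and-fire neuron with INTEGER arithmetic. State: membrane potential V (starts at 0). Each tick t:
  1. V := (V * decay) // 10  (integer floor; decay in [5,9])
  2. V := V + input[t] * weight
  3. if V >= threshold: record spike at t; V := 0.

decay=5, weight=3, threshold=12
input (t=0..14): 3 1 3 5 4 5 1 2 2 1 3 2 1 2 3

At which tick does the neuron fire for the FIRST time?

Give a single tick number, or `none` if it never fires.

t=0: input=3 -> V=9
t=1: input=1 -> V=7
t=2: input=3 -> V=0 FIRE
t=3: input=5 -> V=0 FIRE
t=4: input=4 -> V=0 FIRE
t=5: input=5 -> V=0 FIRE
t=6: input=1 -> V=3
t=7: input=2 -> V=7
t=8: input=2 -> V=9
t=9: input=1 -> V=7
t=10: input=3 -> V=0 FIRE
t=11: input=2 -> V=6
t=12: input=1 -> V=6
t=13: input=2 -> V=9
t=14: input=3 -> V=0 FIRE

Answer: 2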